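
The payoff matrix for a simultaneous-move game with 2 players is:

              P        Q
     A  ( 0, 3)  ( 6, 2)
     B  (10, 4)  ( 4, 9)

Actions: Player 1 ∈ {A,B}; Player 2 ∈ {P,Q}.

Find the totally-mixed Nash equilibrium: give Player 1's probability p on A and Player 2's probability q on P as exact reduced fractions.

(p,q) = (5/6, 1/6)

P1 indiff ⇒ q·0+(1-q)·6 = q·10+(1-q)·4 ⇒ q(-10) = (1-q)(-2) ⇒ q = 1/6
P2 indiff ⇒ p·3+(1-p)·4 = p·2+(1-p)·9 ⇒ p(1) = (1-p)(5) ⇒ p = 5/6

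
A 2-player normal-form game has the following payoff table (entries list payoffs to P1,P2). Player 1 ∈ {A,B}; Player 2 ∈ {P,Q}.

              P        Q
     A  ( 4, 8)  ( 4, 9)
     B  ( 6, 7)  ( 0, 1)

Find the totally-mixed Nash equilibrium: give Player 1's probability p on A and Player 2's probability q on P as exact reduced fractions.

P1 indiff ⇒ q·4+(1-q)·4 = q·6+(1-q)·0 ⇒ q(-2) = (1-q)(-4) ⇒ q = 2/3
P2 indiff ⇒ p·8+(1-p)·7 = p·9+(1-p)·1 ⇒ p(-1) = (1-p)(-6) ⇒ p = 6/7

p=6/7, q=2/3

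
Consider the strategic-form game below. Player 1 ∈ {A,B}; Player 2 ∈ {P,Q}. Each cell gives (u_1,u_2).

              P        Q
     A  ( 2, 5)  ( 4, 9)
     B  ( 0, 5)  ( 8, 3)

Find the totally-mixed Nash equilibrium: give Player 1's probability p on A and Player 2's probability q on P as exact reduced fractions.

P1 indiff ⇒ q·2+(1-q)·4 = q·0+(1-q)·8 ⇒ q(2) = (1-q)(4) ⇒ q = 2/3
P2 indiff ⇒ p·5+(1-p)·5 = p·9+(1-p)·3 ⇒ p(-4) = (1-p)(-2) ⇒ p = 1/3

(p,q) = (1/3, 2/3)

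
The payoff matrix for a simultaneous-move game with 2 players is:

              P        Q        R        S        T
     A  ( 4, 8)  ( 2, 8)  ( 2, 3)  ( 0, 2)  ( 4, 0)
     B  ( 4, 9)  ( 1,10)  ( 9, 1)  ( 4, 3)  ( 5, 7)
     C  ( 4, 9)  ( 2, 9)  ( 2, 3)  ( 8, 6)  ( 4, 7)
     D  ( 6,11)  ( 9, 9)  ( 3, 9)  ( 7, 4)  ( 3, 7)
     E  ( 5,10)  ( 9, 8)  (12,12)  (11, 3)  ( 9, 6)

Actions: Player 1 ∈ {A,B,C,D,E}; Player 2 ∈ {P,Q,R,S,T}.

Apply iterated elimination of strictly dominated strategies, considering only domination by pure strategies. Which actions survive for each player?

P1 drop A (E beats it: P:5>4 Q:9>2 R:12>2 S:11>0 T:9>4)
P1 drop B (E beats it: P:5>4 Q:9>1 R:12>9 S:11>4 T:9>5)
P1 drop C (E beats it: P:5>4 Q:9>2 R:12>2 S:11>8 T:9>4)
P2 drop Q (P beats it: D:11>9 E:10>8)
P2 drop S (P beats it: D:11>4 E:10>3)
P2 drop T (P beats it: D:11>7 E:10>6)
P1→{D,E} P2→{P,R}

Survivors P1:{D,E} P2:{P,R}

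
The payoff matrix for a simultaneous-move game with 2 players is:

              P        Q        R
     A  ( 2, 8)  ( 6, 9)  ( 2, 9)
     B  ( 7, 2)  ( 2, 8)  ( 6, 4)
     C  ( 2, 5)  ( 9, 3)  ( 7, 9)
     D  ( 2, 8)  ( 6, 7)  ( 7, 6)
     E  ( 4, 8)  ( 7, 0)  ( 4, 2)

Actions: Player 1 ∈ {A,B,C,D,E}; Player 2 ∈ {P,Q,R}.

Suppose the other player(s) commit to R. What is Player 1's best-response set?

argmax u_1 = {C,D}

u_1(A vs R) = 2
u_1(B vs R) = 6
u_1(C vs R) = 7
u_1(D vs R) = 7
u_1(E vs R) = 4
max payoff 7 at {C,D}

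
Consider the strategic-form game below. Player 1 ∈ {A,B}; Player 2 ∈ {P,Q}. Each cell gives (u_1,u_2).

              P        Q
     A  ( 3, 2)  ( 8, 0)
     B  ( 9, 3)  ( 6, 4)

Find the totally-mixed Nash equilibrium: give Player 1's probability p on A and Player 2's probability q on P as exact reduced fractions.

P1 indiff ⇒ q·3+(1-q)·8 = q·9+(1-q)·6 ⇒ q(-6) = (1-q)(-2) ⇒ q = 1/4
P2 indiff ⇒ p·2+(1-p)·3 = p·0+(1-p)·4 ⇒ p(2) = (1-p)(1) ⇒ p = 1/3

P1 mixes 1/3 on A; P2 mixes 1/4 on P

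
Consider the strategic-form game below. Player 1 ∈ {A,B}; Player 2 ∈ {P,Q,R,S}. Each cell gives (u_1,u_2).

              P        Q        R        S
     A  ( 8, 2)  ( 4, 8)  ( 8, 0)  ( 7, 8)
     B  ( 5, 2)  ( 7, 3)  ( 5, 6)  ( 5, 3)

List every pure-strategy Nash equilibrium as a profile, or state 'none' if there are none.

NE set: (A,S)

(A,P): not NE [P2→S gives 8>2]
(A,Q): not NE [P1→B gives 7>4]
(A,R): not NE [P2→S gives 8>0]
(A,S): NE
(B,P): not NE [P1→A gives 8>5; P2→R gives 6>2]
(B,Q): not NE [P2→R gives 6>3]
(B,R): not NE [P1→A gives 8>5]
(B,S): not NE [P1→A gives 7>5; P2→R gives 6>3]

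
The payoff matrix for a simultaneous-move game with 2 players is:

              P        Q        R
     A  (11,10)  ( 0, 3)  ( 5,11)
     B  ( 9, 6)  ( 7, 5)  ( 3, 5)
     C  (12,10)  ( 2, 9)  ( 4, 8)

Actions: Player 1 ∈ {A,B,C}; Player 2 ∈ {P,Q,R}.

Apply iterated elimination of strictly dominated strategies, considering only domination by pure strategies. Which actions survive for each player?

Survivors P1:{A,C} P2:{P,R}

P2 drop Q (P beats it: A:10>3 B:6>5 C:10>9)
P1 drop B (A beats it: P:11>9 R:5>3)
P1→{A,C} P2→{P,R}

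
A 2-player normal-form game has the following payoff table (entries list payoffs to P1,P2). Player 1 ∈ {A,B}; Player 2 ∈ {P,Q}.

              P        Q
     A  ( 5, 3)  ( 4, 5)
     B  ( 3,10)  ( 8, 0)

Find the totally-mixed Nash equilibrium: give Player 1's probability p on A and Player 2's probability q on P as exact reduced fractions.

p=5/6, q=2/3

P1 indiff ⇒ q·5+(1-q)·4 = q·3+(1-q)·8 ⇒ q(2) = (1-q)(4) ⇒ q = 2/3
P2 indiff ⇒ p·3+(1-p)·10 = p·5+(1-p)·0 ⇒ p(-2) = (1-p)(-10) ⇒ p = 5/6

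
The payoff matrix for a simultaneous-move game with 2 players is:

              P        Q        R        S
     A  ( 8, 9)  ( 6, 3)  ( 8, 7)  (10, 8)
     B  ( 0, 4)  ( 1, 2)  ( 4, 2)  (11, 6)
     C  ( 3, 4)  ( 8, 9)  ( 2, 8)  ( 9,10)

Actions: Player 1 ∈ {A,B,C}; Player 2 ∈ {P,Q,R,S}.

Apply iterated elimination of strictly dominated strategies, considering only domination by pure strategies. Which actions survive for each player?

Survivors P1:{A,B} P2:{P,S}

P2 drop Q (S beats it: A:8>3 B:6>2 C:10>9)
P1 drop C (A beats it: P:8>3 R:8>2 S:10>9)
P2 drop R (P beats it: A:9>7 B:4>2)
P1→{A,B} P2→{P,S}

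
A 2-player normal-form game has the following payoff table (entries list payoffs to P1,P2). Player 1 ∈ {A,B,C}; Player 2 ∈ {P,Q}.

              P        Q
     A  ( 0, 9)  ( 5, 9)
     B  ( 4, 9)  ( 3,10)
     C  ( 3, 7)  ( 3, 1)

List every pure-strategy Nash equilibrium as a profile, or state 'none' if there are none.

(A,P): not NE [P1→B gives 4>0]
(A,Q): NE
(B,P): not NE [P2→Q gives 10>9]
(B,Q): not NE [P1→A gives 5>3]
(C,P): not NE [P1→B gives 4>3]
(C,Q): not NE [P1→A gives 5>3; P2→P gives 7>1]

PSNE = {(A,Q)}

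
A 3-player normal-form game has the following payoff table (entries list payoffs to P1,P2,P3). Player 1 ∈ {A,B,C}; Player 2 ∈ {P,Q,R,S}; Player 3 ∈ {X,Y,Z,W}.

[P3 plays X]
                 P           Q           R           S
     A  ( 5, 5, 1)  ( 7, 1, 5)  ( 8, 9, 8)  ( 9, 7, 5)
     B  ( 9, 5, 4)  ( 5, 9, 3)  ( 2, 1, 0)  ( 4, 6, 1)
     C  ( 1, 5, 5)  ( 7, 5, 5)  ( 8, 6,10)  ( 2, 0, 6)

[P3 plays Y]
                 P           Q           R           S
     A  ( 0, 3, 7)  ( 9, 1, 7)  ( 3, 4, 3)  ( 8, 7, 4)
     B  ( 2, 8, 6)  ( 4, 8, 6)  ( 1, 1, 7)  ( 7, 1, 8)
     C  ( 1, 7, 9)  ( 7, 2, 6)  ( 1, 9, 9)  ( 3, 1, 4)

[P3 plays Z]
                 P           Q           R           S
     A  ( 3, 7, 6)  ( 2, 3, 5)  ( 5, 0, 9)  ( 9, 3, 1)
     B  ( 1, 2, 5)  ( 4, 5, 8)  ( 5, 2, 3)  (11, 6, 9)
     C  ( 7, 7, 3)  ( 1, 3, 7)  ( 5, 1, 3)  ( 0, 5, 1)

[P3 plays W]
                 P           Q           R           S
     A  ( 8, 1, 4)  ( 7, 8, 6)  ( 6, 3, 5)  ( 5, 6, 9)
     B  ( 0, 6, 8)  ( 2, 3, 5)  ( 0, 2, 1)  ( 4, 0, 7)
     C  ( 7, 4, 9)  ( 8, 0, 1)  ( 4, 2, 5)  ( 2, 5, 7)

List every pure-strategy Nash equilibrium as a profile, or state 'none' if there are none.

(A,P,X): not NE [P1→B gives 9>5; P2→R gives 9>5; P3→Y gives 7>1]
(A,P,Y): not NE [P1→B gives 2>0; P2→S gives 7>3]
(A,P,Z): not NE [P1→C gives 7>3; P3→Y gives 7>6]
(A,P,W): not NE [P2→Q gives 8>1; P3→Y gives 7>4]
(A,Q,X): not NE [P2→R gives 9>1; P3→Y gives 7>5]
(A,Q,Y): not NE [P2→S gives 7>1]
(A,Q,Z): not NE [P1→B gives 4>2; P2→P gives 7>3; P3→Y gives 7>5]
(A,Q,W): not NE [P1→C gives 8>7; P3→Y gives 7>6]
(A,R,X): not NE [P3→Z gives 9>8]
(A,R,Y): not NE [P2→S gives 7>4; P3→Z gives 9>3]
(A,R,Z): not NE [P2→P gives 7>0]
(A,R,W): not NE [P2→Q gives 8>3; P3→Z gives 9>5]
(A,S,X): not NE [P2→R gives 9>7; P3→W gives 9>5]
(A,S,Y): not NE [P3→W gives 9>4]
(A,S,Z): not NE [P1→B gives 11>9; P2→P gives 7>3; P3→W gives 9>1]
(A,S,W): not NE [P2→Q gives 8>6]
(B,P,X): not NE [P2→Q gives 9>5; P3→W gives 8>4]
(B,P,Y): not NE [P3→W gives 8>6]
(B,P,Z): not NE [P1→C gives 7>1; P2→S gives 6>2; P3→W gives 8>5]
(B,P,W): not NE [P1→A gives 8>0]
(B,Q,X): not NE [P1→C gives 7>5; P3→Z gives 8>3]
(B,Q,Y): not NE [P1→A gives 9>4; P3→Z gives 8>6]
(B,Q,Z): not NE [P2→S gives 6>5]
(B,Q,W): not NE [P1→C gives 8>2; P2→P gives 6>3; P3→Z gives 8>5]
(B,R,X): not NE [P1→C gives 8>2; P2→Q gives 9>1; P3→Y gives 7>0]
(B,R,Y): not NE [P1→A gives 3>1; P2→Q gives 8>1]
(B,R,Z): not NE [P2→S gives 6>2; P3→Y gives 7>3]
(B,R,W): not NE [P1→A gives 6>0; P2→P gives 6>2; P3→Y gives 7>1]
(B,S,X): not NE [P1→A gives 9>4; P2→Q gives 9>6; P3→Z gives 9>1]
(B,S,Y): not NE [P1→A gives 8>7; P2→Q gives 8>1; P3→Z gives 9>8]
(B,S,Z): NE
(B,S,W): not NE [P1→A gives 5>4; P2→P gives 6>0; P3→Z gives 9>7]
(C,P,X): not NE [P1→B gives 9>1; P2→R gives 6>5; P3→W gives 9>5]
(C,P,Y): not NE [P1→B gives 2>1; P2→R gives 9>7]
(C,P,Z): not NE [P3→W gives 9>3]
(C,P,W): not NE [P1→A gives 8>7; P2→S gives 5>4]
(C,Q,X): not NE [P2→R gives 6>5; P3→Z gives 7>5]
(C,Q,Y): not NE [P1→A gives 9>7; P2→R gives 9>2; P3→Z gives 7>6]
(C,Q,Z): not NE [P1→B gives 4>1; P2→P gives 7>3]
(C,Q,W): not NE [P2→S gives 5>0; P3→Z gives 7>1]
(C,R,X): NE
(C,R,Y): not NE [P1→A gives 3>1; P3→X gives 10>9]
(C,R,Z): not NE [P2→P gives 7>1; P3→X gives 10>3]
(C,R,W): not NE [P1→A gives 6>4; P2→S gives 5>2; P3→X gives 10>5]
(C,S,X): not NE [P1→A gives 9>2; P2→R gives 6>0; P3→W gives 7>6]
(C,S,Y): not NE [P1→A gives 8>3; P2→R gives 9>1; P3→W gives 7>4]
(C,S,Z): not NE [P1→B gives 11>0; P2→P gives 7>5; P3→W gives 7>1]
(C,S,W): not NE [P1→A gives 5>2]

Nash profiles: (B,S,Z), (C,R,X)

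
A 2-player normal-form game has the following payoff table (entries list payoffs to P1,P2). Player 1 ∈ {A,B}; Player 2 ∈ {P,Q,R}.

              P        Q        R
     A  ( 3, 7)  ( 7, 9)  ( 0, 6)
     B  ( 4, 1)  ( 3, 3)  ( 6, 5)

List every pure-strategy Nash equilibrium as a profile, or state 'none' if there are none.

NE set: (A,Q), (B,R)

(A,P): not NE [P1→B gives 4>3; P2→Q gives 9>7]
(A,Q): NE
(A,R): not NE [P1→B gives 6>0; P2→Q gives 9>6]
(B,P): not NE [P2→R gives 5>1]
(B,Q): not NE [P1→A gives 7>3; P2→R gives 5>3]
(B,R): NE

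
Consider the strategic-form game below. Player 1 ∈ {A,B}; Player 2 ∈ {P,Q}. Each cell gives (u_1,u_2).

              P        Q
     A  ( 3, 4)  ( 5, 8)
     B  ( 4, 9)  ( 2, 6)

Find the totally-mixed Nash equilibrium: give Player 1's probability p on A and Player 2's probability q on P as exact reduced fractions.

(p,q) = (3/7, 3/4)

P1 indiff ⇒ q·3+(1-q)·5 = q·4+(1-q)·2 ⇒ q(-1) = (1-q)(-3) ⇒ q = 3/4
P2 indiff ⇒ p·4+(1-p)·9 = p·8+(1-p)·6 ⇒ p(-4) = (1-p)(-3) ⇒ p = 3/7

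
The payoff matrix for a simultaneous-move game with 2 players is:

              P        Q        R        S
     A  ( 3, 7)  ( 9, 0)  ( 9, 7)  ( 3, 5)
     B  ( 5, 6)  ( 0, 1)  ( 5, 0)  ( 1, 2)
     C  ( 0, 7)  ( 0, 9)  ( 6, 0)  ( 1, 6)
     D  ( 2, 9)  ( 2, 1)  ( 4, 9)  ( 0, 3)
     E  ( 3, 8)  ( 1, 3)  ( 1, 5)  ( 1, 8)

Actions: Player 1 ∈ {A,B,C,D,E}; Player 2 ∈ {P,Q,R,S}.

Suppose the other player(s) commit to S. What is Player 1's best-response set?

u_1(A vs S) = 3
u_1(B vs S) = 1
u_1(C vs S) = 1
u_1(D vs S) = 0
u_1(E vs S) = 1
max payoff 3 at {A}

P1 best: {A}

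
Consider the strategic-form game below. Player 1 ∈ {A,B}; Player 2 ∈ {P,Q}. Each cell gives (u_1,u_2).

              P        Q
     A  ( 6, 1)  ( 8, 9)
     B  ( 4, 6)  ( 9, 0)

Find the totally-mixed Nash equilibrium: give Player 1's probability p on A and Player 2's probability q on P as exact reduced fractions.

P1 mixes 3/7 on A; P2 mixes 1/3 on P

P1 indiff ⇒ q·6+(1-q)·8 = q·4+(1-q)·9 ⇒ q(2) = (1-q)(1) ⇒ q = 1/3
P2 indiff ⇒ p·1+(1-p)·6 = p·9+(1-p)·0 ⇒ p(-8) = (1-p)(-6) ⇒ p = 3/7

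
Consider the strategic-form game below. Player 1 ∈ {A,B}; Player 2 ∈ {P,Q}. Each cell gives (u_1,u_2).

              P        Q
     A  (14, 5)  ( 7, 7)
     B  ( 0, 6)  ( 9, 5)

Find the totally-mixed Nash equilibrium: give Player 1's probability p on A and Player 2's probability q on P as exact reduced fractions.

(p,q) = (1/3, 1/8)

P1 indiff ⇒ q·14+(1-q)·7 = q·0+(1-q)·9 ⇒ q(14) = (1-q)(2) ⇒ q = 1/8
P2 indiff ⇒ p·5+(1-p)·6 = p·7+(1-p)·5 ⇒ p(-2) = (1-p)(-1) ⇒ p = 1/3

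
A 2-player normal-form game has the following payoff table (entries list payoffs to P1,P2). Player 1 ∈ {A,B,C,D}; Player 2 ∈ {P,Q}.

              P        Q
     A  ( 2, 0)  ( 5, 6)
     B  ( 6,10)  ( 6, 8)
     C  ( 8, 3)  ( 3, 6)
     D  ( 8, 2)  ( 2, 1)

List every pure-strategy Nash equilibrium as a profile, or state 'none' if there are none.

NE set: (D,P)

(A,P): not NE [P1→D gives 8>2; P2→Q gives 6>0]
(A,Q): not NE [P1→B gives 6>5]
(B,P): not NE [P1→D gives 8>6]
(B,Q): not NE [P2→P gives 10>8]
(C,P): not NE [P2→Q gives 6>3]
(C,Q): not NE [P1→B gives 6>3]
(D,P): NE
(D,Q): not NE [P1→B gives 6>2; P2→P gives 2>1]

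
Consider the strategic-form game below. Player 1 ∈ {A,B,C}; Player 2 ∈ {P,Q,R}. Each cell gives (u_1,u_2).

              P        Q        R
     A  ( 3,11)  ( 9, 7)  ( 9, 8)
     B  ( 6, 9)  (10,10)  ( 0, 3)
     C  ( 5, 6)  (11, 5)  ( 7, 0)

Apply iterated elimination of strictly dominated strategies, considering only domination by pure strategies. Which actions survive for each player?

P2 drop R (P beats it: A:11>8 B:9>3 C:6>0)
P1 drop A (B beats it: P:6>3 Q:10>9)
P1→{B,C} P2→{P,Q}

IESDS → P1:{B,C} P2:{P,Q}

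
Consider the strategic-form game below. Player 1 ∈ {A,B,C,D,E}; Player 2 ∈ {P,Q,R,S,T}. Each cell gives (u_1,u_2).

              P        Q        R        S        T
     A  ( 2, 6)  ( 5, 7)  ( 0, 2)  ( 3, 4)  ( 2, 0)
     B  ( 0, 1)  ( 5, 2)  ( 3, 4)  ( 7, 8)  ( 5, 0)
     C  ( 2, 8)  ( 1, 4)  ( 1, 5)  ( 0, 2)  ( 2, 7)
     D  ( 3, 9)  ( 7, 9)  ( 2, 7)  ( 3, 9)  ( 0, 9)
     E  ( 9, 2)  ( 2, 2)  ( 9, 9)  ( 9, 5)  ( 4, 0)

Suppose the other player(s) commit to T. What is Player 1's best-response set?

P1 best: {B}

u_1(A vs T) = 2
u_1(B vs T) = 5
u_1(C vs T) = 2
u_1(D vs T) = 0
u_1(E vs T) = 4
max payoff 5 at {B}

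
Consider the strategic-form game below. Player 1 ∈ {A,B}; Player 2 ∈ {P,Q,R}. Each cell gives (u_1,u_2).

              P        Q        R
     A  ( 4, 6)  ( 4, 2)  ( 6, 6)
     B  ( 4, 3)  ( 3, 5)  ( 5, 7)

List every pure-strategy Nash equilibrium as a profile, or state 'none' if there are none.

PSNE = {(A,P), (A,R)}

(A,P): NE
(A,Q): not NE [P2→R gives 6>2]
(A,R): NE
(B,P): not NE [P2→R gives 7>3]
(B,Q): not NE [P1→A gives 4>3; P2→R gives 7>5]
(B,R): not NE [P1→A gives 6>5]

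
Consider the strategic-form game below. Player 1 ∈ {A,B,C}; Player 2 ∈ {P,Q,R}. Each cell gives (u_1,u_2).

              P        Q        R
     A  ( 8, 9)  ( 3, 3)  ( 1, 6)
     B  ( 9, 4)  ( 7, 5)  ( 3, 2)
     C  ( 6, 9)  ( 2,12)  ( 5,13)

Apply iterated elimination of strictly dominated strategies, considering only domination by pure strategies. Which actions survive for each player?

IESDS → P1:{B,C} P2:{Q,R}

P1 drop A (B beats it: P:9>8 Q:7>3 R:3>1)
P2 drop P (Q beats it: B:5>4 C:12>9)
P1→{B,C} P2→{Q,R}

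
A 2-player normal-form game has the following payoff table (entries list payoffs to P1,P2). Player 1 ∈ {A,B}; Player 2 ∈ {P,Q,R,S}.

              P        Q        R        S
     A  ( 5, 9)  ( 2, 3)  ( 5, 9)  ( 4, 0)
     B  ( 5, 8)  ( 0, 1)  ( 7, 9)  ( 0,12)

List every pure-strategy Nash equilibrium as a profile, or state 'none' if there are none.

NE set: (A,P)

(A,P): NE
(A,Q): not NE [P2→R gives 9>3]
(A,R): not NE [P1→B gives 7>5]
(A,S): not NE [P2→R gives 9>0]
(B,P): not NE [P2→S gives 12>8]
(B,Q): not NE [P1→A gives 2>0; P2→S gives 12>1]
(B,R): not NE [P2→S gives 12>9]
(B,S): not NE [P1→A gives 4>0]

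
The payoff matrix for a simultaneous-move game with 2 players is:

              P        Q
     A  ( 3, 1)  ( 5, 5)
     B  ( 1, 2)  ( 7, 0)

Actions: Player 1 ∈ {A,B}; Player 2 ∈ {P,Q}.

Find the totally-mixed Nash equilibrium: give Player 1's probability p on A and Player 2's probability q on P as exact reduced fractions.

P1 indiff ⇒ q·3+(1-q)·5 = q·1+(1-q)·7 ⇒ q(2) = (1-q)(2) ⇒ q = 1/2
P2 indiff ⇒ p·1+(1-p)·2 = p·5+(1-p)·0 ⇒ p(-4) = (1-p)(-2) ⇒ p = 1/3

P1 mixes 1/3 on A; P2 mixes 1/2 on P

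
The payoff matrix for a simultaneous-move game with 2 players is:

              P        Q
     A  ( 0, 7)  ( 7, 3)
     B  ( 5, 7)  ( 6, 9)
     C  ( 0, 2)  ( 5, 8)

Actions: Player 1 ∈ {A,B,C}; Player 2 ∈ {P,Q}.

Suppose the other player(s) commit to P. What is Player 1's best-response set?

P1 best: {B}

u_1(A vs P) = 0
u_1(B vs P) = 5
u_1(C vs P) = 0
max payoff 5 at {B}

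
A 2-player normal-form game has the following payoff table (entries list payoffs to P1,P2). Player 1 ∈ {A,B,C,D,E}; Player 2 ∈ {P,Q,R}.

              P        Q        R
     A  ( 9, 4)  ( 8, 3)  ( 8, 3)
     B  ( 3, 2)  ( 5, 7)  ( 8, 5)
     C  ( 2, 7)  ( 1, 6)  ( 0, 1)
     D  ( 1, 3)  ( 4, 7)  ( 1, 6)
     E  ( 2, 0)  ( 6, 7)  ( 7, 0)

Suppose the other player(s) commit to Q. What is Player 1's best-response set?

P1 best: {A}

u_1(A vs Q) = 8
u_1(B vs Q) = 5
u_1(C vs Q) = 1
u_1(D vs Q) = 4
u_1(E vs Q) = 6
max payoff 8 at {A}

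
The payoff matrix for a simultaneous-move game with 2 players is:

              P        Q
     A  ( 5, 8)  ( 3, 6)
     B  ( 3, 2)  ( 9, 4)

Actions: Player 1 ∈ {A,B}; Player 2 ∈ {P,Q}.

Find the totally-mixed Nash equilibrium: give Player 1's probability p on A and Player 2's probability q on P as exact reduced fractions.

P1 indiff ⇒ q·5+(1-q)·3 = q·3+(1-q)·9 ⇒ q(2) = (1-q)(6) ⇒ q = 3/4
P2 indiff ⇒ p·8+(1-p)·2 = p·6+(1-p)·4 ⇒ p(2) = (1-p)(2) ⇒ p = 1/2

p=1/2, q=3/4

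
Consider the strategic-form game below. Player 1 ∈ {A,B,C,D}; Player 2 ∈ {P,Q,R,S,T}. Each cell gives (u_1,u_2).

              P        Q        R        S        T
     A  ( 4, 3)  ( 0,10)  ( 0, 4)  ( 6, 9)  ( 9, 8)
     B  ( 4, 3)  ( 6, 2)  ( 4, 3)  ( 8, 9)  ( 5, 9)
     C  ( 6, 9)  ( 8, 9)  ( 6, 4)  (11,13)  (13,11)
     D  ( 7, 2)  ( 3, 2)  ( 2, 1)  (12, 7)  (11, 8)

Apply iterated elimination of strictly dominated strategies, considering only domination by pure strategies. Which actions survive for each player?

P1 drop A (C beats it: P:6>4 Q:8>0 R:6>0 S:11>6 T:13>9)
P1 drop B (C beats it: P:6>4 Q:8>6 R:6>4 S:11>8 T:13>5)
P2 drop P (S beats it: C:13>9 D:7>2)
P2 drop Q (S beats it: C:13>9 D:7>2)
P2 drop R (S beats it: C:13>4 D:7>1)
P1→{C,D} P2→{S,T}

Remaining: P1:{C,D} P2:{S,T}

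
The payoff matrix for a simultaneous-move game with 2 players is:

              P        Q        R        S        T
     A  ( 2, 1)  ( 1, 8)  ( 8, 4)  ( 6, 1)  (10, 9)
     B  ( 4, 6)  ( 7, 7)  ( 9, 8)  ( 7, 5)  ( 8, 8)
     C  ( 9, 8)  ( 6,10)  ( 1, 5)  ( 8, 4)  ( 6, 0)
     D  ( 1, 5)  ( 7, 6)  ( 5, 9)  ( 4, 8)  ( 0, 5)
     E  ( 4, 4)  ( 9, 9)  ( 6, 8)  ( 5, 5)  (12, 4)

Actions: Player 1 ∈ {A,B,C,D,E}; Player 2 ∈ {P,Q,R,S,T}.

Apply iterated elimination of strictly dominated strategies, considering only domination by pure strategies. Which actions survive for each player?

Remaining: P1:{A,B,E} P2:{Q,R,T}

P1 drop D (E beats it: P:4>1 Q:9>7 R:6>5 S:5>4 T:12>0)
P2 drop P (Q beats it: A:8>1 B:7>6 C:10>8 E:9>4)
P2 drop S (Q beats it: A:8>1 B:7>5 C:10>4 E:9>5)
P1 drop C (B beats it: Q:7>6 R:9>1 T:8>6)
P1→{A,B,E} P2→{Q,R,T}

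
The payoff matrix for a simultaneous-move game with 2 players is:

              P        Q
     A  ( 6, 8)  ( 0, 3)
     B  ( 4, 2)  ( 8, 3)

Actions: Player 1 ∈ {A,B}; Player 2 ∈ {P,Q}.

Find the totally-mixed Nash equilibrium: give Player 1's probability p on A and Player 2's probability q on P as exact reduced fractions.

P1 indiff ⇒ q·6+(1-q)·0 = q·4+(1-q)·8 ⇒ q(2) = (1-q)(8) ⇒ q = 4/5
P2 indiff ⇒ p·8+(1-p)·2 = p·3+(1-p)·3 ⇒ p(5) = (1-p)(1) ⇒ p = 1/6

P1 mixes 1/6 on A; P2 mixes 4/5 on P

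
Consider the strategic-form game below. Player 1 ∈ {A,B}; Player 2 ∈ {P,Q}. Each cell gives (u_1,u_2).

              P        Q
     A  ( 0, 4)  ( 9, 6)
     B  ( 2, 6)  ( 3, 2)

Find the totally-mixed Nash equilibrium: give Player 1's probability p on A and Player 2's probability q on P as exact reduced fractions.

P1 indiff ⇒ q·0+(1-q)·9 = q·2+(1-q)·3 ⇒ q(-2) = (1-q)(-6) ⇒ q = 3/4
P2 indiff ⇒ p·4+(1-p)·6 = p·6+(1-p)·2 ⇒ p(-2) = (1-p)(-4) ⇒ p = 2/3

P1 mixes 2/3 on A; P2 mixes 3/4 on P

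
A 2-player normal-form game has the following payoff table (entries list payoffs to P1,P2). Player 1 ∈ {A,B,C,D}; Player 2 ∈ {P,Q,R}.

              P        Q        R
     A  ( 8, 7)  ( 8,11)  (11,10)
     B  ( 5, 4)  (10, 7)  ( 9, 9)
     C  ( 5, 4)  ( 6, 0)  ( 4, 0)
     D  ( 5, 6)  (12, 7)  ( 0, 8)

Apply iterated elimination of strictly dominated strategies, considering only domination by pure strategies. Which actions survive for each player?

Remaining: P1:{A,B,D} P2:{Q,R}

P1 drop C (A beats it: P:8>5 Q:8>6 R:11>4)
P2 drop P (Q beats it: A:11>7 B:7>4 D:7>6)
P1→{A,B,D} P2→{Q,R}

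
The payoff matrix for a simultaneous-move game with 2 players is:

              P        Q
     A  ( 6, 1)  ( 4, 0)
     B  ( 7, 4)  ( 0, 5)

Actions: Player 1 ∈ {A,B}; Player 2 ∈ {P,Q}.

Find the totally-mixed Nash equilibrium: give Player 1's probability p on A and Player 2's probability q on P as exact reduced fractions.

P1 indiff ⇒ q·6+(1-q)·4 = q·7+(1-q)·0 ⇒ q(-1) = (1-q)(-4) ⇒ q = 4/5
P2 indiff ⇒ p·1+(1-p)·4 = p·0+(1-p)·5 ⇒ p(1) = (1-p)(1) ⇒ p = 1/2

(p,q) = (1/2, 4/5)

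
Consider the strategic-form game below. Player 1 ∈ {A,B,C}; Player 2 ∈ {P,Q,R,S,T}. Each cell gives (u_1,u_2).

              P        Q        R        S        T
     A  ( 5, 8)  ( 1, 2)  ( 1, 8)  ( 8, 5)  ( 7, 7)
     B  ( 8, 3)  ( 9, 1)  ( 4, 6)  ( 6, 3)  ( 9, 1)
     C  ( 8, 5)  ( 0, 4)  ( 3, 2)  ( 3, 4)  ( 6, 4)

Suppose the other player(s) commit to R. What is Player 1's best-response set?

BR_1 = {B}

u_1(A vs R) = 1
u_1(B vs R) = 4
u_1(C vs R) = 3
max payoff 4 at {B}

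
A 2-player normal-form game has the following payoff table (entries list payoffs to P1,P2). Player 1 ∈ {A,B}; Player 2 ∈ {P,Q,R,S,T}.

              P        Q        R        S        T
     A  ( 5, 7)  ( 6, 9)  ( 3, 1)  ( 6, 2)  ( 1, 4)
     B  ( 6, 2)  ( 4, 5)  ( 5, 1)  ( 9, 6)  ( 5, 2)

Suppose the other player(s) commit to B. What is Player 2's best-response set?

BR_2 = {S}

u_2(P vs B) = 2
u_2(Q vs B) = 5
u_2(R vs B) = 1
u_2(S vs B) = 6
u_2(T vs B) = 2
max payoff 6 at {S}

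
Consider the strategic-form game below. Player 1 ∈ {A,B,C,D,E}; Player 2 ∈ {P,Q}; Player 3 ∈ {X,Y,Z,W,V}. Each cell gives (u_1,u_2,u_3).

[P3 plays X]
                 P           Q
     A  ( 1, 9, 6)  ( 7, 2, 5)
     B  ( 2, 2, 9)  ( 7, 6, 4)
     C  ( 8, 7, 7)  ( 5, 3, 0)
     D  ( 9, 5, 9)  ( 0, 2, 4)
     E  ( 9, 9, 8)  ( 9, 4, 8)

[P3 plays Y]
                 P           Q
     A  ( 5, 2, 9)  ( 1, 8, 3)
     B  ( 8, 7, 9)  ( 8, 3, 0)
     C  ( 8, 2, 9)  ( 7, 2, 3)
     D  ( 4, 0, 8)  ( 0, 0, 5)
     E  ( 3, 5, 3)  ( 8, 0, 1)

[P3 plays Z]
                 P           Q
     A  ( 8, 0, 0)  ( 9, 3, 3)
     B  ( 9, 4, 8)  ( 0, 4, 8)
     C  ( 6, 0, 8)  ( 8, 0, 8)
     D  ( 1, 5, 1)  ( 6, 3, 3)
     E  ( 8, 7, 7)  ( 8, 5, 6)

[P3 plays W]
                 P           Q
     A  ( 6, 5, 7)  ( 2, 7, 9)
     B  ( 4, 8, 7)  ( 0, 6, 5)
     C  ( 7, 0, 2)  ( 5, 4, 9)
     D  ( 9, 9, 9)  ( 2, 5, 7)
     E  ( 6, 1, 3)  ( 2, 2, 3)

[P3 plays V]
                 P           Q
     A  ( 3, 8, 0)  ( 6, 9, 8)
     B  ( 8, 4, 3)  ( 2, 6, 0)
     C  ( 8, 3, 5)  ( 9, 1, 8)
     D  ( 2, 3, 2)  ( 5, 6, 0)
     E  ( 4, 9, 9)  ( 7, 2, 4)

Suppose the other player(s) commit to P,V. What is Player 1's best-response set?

u_1(A vs P,V) = 3
u_1(B vs P,V) = 8
u_1(C vs P,V) = 8
u_1(D vs P,V) = 2
u_1(E vs P,V) = 4
max payoff 8 at {B,C}

argmax u_1 = {B,C}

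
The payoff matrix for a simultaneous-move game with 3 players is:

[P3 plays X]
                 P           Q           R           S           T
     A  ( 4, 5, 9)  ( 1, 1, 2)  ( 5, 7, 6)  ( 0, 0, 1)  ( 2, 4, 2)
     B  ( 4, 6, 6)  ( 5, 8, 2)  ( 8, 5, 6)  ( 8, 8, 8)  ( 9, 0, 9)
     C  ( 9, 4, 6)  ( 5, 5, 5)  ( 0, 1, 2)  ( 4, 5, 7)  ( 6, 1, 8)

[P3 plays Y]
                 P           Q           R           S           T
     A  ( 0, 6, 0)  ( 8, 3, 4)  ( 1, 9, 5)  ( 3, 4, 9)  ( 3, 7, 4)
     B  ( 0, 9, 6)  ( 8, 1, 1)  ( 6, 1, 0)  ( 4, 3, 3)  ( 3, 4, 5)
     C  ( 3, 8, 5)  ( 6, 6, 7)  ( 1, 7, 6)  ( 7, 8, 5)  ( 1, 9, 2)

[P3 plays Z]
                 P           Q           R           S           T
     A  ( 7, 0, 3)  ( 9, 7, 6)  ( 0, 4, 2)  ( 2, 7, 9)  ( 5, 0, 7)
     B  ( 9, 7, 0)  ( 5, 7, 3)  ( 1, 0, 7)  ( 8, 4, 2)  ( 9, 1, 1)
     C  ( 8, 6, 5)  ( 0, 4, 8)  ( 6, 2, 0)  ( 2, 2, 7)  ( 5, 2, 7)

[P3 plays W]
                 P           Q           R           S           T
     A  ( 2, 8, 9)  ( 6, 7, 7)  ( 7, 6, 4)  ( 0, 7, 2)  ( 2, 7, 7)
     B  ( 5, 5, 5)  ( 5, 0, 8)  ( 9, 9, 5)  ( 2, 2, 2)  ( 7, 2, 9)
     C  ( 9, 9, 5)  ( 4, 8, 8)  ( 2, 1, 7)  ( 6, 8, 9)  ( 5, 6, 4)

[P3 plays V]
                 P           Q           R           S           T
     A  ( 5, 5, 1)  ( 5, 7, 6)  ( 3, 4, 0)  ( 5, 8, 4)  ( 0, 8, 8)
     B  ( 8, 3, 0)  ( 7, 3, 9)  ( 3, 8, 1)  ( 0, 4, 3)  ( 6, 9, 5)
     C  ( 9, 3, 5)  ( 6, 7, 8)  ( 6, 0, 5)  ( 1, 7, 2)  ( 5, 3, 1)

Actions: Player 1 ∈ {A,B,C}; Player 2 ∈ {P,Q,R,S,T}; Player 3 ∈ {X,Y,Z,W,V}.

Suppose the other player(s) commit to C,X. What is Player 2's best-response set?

u_2(P vs C,X) = 4
u_2(Q vs C,X) = 5
u_2(R vs C,X) = 1
u_2(S vs C,X) = 5
u_2(T vs C,X) = 1
max payoff 5 at {Q,S}

BR_2 = {Q,S}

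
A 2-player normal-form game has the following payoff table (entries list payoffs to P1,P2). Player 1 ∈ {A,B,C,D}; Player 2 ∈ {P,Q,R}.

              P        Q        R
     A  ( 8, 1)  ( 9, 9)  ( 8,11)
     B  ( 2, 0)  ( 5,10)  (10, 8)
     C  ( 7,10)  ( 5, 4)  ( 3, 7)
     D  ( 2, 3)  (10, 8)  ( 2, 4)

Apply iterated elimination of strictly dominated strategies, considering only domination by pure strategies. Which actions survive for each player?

P1 drop C (A beats it: P:8>7 Q:9>5 R:8>3)
P2 drop P (Q beats it: A:9>1 B:10>0 D:8>3)
P1→{A,B,D} P2→{Q,R}

Remaining: P1:{A,B,D} P2:{Q,R}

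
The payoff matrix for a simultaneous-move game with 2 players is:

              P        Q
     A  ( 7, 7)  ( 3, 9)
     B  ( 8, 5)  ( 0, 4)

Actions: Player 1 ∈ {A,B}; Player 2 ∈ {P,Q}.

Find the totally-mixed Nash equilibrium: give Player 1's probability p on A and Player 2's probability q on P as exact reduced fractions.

P1 indiff ⇒ q·7+(1-q)·3 = q·8+(1-q)·0 ⇒ q(-1) = (1-q)(-3) ⇒ q = 3/4
P2 indiff ⇒ p·7+(1-p)·5 = p·9+(1-p)·4 ⇒ p(-2) = (1-p)(-1) ⇒ p = 1/3

P1 mixes 1/3 on A; P2 mixes 3/4 on P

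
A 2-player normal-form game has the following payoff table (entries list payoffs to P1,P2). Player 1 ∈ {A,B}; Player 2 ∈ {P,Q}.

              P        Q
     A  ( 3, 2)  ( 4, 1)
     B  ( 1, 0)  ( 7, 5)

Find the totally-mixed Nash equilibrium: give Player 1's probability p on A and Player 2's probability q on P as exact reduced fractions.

P1 mixes 5/6 on A; P2 mixes 3/5 on P

P1 indiff ⇒ q·3+(1-q)·4 = q·1+(1-q)·7 ⇒ q(2) = (1-q)(3) ⇒ q = 3/5
P2 indiff ⇒ p·2+(1-p)·0 = p·1+(1-p)·5 ⇒ p(1) = (1-p)(5) ⇒ p = 5/6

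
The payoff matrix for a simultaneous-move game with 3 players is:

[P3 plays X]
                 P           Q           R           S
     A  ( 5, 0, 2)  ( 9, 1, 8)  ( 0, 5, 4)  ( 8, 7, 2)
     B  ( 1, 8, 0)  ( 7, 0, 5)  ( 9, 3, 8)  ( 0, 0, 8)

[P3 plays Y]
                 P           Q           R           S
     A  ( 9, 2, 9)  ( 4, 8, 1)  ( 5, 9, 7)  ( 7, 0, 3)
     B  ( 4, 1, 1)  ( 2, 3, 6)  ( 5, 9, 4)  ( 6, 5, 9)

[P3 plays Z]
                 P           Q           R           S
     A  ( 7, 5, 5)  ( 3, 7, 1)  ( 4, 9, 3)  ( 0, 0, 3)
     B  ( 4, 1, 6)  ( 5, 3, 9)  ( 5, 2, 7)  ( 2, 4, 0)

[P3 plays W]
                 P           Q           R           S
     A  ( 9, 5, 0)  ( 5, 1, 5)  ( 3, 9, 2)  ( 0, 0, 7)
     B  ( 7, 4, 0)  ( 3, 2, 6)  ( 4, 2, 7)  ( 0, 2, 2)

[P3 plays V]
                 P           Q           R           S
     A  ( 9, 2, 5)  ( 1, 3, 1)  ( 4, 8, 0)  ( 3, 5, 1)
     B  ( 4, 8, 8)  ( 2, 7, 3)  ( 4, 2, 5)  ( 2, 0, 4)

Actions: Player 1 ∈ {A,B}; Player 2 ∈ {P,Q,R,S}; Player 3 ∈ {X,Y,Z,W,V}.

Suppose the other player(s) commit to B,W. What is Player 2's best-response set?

P2 best: {P}

u_2(P vs B,W) = 4
u_2(Q vs B,W) = 2
u_2(R vs B,W) = 2
u_2(S vs B,W) = 2
max payoff 4 at {P}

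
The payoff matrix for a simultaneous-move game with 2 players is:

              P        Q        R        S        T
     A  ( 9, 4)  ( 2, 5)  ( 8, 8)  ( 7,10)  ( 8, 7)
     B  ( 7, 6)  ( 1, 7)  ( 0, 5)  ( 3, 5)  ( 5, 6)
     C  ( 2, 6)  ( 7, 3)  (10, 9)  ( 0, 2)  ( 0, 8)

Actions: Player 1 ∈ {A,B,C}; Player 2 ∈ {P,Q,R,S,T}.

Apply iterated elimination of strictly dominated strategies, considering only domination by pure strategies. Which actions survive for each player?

Remaining: P1:{A,C} P2:{R,S}

P1 drop B (A beats it: P:9>7 Q:2>1 R:8>0 S:7>3 T:8>5)
P2 drop P (R beats it: A:8>4 C:9>6)
P2 drop Q (R beats it: A:8>5 C:9>3)
P2 drop T (R beats it: A:8>7 C:9>8)
P1→{A,C} P2→{R,S}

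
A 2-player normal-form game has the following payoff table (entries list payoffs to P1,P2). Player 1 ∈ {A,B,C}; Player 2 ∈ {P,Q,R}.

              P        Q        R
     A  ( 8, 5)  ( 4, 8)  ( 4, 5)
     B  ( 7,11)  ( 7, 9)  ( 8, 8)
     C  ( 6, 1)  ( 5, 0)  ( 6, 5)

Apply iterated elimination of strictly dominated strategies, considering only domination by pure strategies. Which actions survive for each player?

P1 drop C (B beats it: P:7>6 Q:7>5 R:8>6)
P2 drop R (Q beats it: A:8>5 B:9>8)
P1→{A,B} P2→{P,Q}

Survivors P1:{A,B} P2:{P,Q}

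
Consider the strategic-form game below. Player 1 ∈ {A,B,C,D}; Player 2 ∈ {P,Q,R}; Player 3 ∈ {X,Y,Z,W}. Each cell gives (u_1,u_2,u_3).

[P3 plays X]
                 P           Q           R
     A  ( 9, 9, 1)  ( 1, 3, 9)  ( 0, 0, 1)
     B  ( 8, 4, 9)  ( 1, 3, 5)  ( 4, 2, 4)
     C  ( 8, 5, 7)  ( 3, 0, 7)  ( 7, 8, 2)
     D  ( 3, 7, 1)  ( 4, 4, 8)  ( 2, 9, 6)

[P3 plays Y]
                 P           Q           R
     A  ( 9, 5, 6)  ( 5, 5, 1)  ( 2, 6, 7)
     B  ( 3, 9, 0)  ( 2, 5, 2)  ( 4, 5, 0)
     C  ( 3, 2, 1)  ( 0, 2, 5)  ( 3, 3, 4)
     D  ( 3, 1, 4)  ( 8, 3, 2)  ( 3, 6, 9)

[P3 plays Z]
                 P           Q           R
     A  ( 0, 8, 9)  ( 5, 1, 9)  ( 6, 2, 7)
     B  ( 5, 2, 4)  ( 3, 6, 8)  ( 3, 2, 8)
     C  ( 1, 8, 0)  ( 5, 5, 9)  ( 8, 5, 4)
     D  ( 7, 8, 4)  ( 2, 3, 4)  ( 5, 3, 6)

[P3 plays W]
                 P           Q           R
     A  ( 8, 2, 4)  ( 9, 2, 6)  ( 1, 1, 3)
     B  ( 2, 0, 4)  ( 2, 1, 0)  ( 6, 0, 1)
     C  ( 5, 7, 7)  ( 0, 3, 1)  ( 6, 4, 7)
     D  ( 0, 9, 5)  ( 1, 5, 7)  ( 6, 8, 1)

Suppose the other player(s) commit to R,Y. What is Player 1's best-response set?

u_1(A vs R,Y) = 2
u_1(B vs R,Y) = 4
u_1(C vs R,Y) = 3
u_1(D vs R,Y) = 3
max payoff 4 at {B}

P1 best: {B}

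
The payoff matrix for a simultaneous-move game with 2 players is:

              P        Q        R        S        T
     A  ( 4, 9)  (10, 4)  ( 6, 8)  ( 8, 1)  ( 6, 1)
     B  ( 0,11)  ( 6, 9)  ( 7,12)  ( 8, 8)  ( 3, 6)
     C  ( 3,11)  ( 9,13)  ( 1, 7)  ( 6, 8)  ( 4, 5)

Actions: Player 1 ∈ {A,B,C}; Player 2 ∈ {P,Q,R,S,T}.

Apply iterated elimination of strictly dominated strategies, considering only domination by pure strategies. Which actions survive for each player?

IESDS → P1:{A,B} P2:{P,R}

P1 drop C (A beats it: P:4>3 Q:10>9 R:6>1 S:8>6 T:6>4)
P2 drop Q (P beats it: A:9>4 B:11>9)
P2 drop S (P beats it: A:9>1 B:11>8)
P2 drop T (P beats it: A:9>1 B:11>6)
P1→{A,B} P2→{P,R}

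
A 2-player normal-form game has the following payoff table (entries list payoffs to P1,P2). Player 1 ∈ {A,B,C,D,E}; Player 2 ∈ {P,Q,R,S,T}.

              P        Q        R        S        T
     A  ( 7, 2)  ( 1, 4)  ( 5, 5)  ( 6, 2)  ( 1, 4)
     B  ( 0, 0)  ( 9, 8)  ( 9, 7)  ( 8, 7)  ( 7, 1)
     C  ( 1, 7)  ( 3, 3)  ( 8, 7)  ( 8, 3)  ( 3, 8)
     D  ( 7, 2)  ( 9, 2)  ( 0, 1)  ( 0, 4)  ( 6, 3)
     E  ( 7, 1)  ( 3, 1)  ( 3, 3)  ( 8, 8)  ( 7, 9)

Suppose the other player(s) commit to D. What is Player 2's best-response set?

BR_2 = {S}

u_2(P vs D) = 2
u_2(Q vs D) = 2
u_2(R vs D) = 1
u_2(S vs D) = 4
u_2(T vs D) = 3
max payoff 4 at {S}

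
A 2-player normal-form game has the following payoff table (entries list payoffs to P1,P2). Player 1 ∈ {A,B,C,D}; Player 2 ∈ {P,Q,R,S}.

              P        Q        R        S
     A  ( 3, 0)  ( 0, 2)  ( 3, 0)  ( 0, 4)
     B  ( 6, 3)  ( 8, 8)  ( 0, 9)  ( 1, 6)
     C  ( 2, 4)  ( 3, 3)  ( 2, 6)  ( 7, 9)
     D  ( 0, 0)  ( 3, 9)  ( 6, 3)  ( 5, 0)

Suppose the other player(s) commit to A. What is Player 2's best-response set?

BR_2 = {S}

u_2(P vs A) = 0
u_2(Q vs A) = 2
u_2(R vs A) = 0
u_2(S vs A) = 4
max payoff 4 at {S}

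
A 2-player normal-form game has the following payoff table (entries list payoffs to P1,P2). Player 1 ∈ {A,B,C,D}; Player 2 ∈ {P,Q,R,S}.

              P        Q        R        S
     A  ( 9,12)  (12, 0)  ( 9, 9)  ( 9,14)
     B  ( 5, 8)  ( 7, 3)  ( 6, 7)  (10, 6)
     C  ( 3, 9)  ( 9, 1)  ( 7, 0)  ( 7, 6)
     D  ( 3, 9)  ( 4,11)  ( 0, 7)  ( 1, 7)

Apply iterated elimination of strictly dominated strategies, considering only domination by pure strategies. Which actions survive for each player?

P1 drop C (A beats it: P:9>3 Q:12>9 R:9>7 S:9>7)
P1 drop D (A beats it: P:9>3 Q:12>4 R:9>0 S:9>1)
P2 drop Q (P beats it: A:12>0 B:8>3)
P2 drop R (P beats it: A:12>9 B:8>7)
P1→{A,B} P2→{P,S}

Survivors P1:{A,B} P2:{P,S}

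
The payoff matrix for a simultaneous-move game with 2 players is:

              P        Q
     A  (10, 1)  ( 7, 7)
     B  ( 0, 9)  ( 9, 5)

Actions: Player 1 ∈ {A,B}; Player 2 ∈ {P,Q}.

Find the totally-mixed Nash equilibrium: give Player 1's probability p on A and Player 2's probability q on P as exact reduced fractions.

P1 mixes 2/5 on A; P2 mixes 1/6 on P

P1 indiff ⇒ q·10+(1-q)·7 = q·0+(1-q)·9 ⇒ q(10) = (1-q)(2) ⇒ q = 1/6
P2 indiff ⇒ p·1+(1-p)·9 = p·7+(1-p)·5 ⇒ p(-6) = (1-p)(-4) ⇒ p = 2/5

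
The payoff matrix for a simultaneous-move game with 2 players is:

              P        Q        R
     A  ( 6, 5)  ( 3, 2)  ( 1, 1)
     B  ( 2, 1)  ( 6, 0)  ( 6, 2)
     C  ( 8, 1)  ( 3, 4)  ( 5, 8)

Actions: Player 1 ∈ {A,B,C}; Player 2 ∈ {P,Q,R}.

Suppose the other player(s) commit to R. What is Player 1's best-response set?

u_1(A vs R) = 1
u_1(B vs R) = 6
u_1(C vs R) = 5
max payoff 6 at {B}

BR_1 = {B}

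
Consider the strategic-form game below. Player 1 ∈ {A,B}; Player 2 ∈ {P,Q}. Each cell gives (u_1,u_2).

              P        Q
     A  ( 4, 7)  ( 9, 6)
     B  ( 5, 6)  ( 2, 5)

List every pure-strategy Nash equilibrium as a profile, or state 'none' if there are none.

NE set: (B,P)

(A,P): not NE [P1→B gives 5>4]
(A,Q): not NE [P2→P gives 7>6]
(B,P): NE
(B,Q): not NE [P1→A gives 9>2; P2→P gives 6>5]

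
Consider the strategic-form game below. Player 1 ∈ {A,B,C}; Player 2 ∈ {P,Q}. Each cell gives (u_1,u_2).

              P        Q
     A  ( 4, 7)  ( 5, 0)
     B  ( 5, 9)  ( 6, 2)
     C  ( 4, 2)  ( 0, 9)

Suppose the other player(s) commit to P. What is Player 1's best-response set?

u_1(A vs P) = 4
u_1(B vs P) = 5
u_1(C vs P) = 4
max payoff 5 at {B}

argmax u_1 = {B}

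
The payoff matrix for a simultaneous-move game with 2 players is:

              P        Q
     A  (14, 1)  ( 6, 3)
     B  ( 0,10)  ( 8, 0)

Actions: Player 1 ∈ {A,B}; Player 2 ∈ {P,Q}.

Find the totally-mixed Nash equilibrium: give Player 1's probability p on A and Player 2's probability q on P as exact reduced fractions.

P1 mixes 5/6 on A; P2 mixes 1/8 on P

P1 indiff ⇒ q·14+(1-q)·6 = q·0+(1-q)·8 ⇒ q(14) = (1-q)(2) ⇒ q = 1/8
P2 indiff ⇒ p·1+(1-p)·10 = p·3+(1-p)·0 ⇒ p(-2) = (1-p)(-10) ⇒ p = 5/6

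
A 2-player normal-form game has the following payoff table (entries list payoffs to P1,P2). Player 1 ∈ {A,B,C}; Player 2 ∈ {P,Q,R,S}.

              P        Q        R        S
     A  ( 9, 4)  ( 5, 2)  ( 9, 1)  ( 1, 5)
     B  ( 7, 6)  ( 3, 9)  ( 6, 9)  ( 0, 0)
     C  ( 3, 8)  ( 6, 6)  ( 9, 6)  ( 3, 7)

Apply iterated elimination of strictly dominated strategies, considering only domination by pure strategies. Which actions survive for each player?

P1 drop B (A beats it: P:9>7 Q:5>3 R:9>6 S:1>0)
P2 drop Q (P beats it: A:4>2 C:8>6)
P2 drop R (P beats it: A:4>1 C:8>6)
P1→{A,C} P2→{P,S}

Remaining: P1:{A,C} P2:{P,S}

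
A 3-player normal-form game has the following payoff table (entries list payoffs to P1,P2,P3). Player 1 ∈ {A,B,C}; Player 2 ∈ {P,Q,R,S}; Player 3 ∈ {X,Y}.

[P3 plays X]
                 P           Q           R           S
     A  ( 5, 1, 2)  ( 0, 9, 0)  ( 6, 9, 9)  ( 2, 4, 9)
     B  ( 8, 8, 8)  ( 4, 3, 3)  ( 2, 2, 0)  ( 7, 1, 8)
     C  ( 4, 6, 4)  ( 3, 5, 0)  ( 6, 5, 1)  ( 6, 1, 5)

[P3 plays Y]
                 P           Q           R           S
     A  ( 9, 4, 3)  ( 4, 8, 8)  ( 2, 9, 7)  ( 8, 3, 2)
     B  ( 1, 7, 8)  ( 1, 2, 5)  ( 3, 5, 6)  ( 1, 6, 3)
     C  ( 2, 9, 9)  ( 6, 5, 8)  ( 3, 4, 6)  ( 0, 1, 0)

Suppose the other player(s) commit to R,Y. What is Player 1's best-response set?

u_1(A vs R,Y) = 2
u_1(B vs R,Y) = 3
u_1(C vs R,Y) = 3
max payoff 3 at {B,C}

P1 best: {B,C}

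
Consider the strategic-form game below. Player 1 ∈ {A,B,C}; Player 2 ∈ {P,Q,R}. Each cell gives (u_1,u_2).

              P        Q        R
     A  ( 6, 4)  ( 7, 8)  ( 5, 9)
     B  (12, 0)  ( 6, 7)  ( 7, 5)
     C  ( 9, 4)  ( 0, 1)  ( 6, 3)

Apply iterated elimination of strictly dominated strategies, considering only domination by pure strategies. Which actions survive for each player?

Remaining: P1:{A,B} P2:{Q,R}

P1 drop C (B beats it: P:12>9 Q:6>0 R:7>6)
P2 drop P (Q beats it: A:8>4 B:7>0)
P1→{A,B} P2→{Q,R}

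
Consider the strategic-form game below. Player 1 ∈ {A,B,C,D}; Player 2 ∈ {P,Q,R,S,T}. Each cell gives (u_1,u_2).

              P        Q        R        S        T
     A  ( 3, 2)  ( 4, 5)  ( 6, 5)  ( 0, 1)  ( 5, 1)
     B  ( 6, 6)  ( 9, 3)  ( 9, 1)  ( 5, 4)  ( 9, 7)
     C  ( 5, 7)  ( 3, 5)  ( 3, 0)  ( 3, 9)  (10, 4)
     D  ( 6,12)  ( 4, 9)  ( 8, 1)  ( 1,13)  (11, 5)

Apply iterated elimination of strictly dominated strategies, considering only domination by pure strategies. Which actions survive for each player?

Remaining: P1:{B,C,D} P2:{P,S,T}

P1 drop A (B beats it: P:6>3 Q:9>4 R:9>6 S:5>0 T:9>5)
P2 drop Q (P beats it: B:6>3 C:7>5 D:12>9)
P2 drop R (P beats it: B:6>1 C:7>0 D:12>1)
P1→{B,C,D} P2→{P,S,T}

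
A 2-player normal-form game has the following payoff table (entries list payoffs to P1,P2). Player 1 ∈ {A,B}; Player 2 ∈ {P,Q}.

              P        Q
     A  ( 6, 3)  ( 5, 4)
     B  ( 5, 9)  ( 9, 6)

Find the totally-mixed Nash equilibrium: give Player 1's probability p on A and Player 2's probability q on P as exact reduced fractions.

(p,q) = (3/4, 4/5)

P1 indiff ⇒ q·6+(1-q)·5 = q·5+(1-q)·9 ⇒ q(1) = (1-q)(4) ⇒ q = 4/5
P2 indiff ⇒ p·3+(1-p)·9 = p·4+(1-p)·6 ⇒ p(-1) = (1-p)(-3) ⇒ p = 3/4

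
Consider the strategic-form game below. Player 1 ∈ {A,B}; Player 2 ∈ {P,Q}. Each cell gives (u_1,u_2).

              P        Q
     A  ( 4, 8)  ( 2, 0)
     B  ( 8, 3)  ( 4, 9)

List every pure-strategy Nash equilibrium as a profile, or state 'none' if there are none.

PSNE = {(B,Q)}

(A,P): not NE [P1→B gives 8>4]
(A,Q): not NE [P1→B gives 4>2; P2→P gives 8>0]
(B,P): not NE [P2→Q gives 9>3]
(B,Q): NE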